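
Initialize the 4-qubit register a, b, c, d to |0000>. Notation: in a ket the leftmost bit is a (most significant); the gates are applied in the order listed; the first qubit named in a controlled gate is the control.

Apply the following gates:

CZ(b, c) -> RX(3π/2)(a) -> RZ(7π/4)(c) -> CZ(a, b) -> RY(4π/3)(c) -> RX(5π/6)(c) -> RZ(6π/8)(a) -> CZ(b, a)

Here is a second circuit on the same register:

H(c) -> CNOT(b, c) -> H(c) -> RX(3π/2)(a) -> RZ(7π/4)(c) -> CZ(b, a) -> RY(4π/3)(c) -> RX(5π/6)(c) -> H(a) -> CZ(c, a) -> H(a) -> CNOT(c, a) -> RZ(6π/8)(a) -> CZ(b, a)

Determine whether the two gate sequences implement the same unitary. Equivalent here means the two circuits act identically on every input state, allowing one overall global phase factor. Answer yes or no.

Yes: on every input state the two circuits agree up to one overall phase factor.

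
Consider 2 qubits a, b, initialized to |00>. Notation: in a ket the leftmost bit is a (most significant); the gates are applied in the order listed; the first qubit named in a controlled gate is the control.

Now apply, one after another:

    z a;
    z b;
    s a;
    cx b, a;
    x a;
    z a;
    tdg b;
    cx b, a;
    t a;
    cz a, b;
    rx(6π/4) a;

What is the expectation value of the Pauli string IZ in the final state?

The expectation value of IZ is 1.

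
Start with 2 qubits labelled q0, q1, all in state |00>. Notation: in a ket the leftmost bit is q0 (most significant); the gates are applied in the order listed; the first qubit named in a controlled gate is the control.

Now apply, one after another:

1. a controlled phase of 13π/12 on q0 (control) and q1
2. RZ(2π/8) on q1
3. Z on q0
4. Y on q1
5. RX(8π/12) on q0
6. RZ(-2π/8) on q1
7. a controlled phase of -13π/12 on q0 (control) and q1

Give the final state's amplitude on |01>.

|01> carries amplitude exp(I*pi/4)/2 in the final state.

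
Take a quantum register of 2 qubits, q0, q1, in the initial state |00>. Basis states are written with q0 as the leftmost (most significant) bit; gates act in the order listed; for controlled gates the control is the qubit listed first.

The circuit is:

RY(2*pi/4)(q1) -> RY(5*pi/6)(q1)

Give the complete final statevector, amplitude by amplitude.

The resulting statevector has amplitude -1/2 on |00>, sqrt(3)/2 on |01>, 0 on |10>, 0 on |11>.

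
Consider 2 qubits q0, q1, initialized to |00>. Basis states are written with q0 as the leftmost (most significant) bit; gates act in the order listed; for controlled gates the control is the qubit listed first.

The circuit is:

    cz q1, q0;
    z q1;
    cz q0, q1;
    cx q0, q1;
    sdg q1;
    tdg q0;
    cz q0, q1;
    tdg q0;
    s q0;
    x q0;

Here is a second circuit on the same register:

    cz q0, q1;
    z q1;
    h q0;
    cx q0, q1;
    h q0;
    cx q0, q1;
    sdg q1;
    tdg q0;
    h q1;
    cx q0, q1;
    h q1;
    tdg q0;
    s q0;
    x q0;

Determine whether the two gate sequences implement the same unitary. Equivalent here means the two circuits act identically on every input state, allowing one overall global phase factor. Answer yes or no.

No, they are not equivalent — no single phase factor reconciles the two unitaries.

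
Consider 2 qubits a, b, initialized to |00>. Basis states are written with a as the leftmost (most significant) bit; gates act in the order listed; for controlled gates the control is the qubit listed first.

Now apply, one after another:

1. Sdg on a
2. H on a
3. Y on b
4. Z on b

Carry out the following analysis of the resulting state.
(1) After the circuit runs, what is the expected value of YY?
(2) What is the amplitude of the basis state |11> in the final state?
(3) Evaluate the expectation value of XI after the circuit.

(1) The expectation value of YY is 0.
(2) |11> carries amplitude -sqrt(2)*I/2 in the final state.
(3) The expectation value of XI is 1.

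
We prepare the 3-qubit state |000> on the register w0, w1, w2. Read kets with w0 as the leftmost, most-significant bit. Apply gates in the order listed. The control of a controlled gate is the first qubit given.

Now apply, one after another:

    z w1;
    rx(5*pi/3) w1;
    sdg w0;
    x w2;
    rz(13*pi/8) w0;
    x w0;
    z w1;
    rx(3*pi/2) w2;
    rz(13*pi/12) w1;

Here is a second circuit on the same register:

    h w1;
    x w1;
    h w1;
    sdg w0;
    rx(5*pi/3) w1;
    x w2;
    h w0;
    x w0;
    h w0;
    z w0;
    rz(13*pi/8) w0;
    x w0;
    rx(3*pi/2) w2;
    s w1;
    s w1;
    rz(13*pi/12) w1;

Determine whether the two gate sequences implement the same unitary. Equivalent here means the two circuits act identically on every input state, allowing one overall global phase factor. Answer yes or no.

Yes: on every input state the two circuits agree up to one overall phase factor.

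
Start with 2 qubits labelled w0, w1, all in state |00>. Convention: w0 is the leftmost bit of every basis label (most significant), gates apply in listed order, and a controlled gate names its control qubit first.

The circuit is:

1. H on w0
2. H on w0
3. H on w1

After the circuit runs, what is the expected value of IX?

The expectation value of IX is 1.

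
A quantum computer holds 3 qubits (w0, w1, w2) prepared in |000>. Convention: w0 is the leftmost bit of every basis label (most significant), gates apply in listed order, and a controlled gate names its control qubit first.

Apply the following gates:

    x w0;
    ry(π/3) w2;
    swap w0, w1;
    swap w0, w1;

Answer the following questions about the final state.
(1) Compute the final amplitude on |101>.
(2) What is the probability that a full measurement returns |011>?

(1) The final state's coefficient on |101> equals 1/2. Key observation: steps 3-4 multiply out to the identity, so the circuit reduces to the remaining gates.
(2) A full measurement returns |011> with probability 0.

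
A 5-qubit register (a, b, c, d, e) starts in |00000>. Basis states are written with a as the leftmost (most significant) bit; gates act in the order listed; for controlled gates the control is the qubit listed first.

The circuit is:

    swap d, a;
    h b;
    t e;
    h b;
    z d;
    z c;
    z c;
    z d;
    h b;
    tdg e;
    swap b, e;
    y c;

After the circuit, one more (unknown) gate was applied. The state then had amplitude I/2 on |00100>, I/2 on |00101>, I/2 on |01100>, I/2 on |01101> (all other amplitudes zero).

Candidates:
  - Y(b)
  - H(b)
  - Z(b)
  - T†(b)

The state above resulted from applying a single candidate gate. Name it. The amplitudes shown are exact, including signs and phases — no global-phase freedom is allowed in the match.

The unique candidate consistent with the amplitudes is H(b).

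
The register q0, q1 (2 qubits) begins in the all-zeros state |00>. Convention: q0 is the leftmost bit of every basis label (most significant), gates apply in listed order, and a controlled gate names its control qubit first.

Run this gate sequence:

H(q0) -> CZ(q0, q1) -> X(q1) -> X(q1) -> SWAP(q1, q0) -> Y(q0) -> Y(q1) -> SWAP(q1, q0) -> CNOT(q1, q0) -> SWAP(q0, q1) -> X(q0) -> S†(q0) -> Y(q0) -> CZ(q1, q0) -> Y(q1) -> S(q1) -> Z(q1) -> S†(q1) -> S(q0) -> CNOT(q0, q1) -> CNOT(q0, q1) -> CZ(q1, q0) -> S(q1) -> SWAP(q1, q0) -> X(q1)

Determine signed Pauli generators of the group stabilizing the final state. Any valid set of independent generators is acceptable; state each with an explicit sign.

One valid set of independent stabilizer generators is -YI, +IZ (any independent generating set of the same group is equally correct).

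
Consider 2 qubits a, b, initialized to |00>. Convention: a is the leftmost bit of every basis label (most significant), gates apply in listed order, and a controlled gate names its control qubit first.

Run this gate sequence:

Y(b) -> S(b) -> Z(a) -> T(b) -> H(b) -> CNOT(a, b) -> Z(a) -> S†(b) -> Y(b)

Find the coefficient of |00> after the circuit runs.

The amplitude on |00> is -sqrt(2)*exp(I*pi/4)/2.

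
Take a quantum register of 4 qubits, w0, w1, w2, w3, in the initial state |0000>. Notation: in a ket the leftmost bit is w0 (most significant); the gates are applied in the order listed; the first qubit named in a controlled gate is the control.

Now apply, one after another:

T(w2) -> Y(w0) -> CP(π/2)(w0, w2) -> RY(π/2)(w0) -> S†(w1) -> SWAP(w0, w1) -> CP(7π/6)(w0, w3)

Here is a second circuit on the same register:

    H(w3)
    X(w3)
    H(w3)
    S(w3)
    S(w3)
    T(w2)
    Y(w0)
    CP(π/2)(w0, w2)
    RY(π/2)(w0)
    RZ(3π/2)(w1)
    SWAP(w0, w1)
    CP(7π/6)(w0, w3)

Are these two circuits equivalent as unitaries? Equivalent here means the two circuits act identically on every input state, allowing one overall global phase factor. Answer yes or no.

Yes, they are equivalent — the unitaries differ by at most a global phase.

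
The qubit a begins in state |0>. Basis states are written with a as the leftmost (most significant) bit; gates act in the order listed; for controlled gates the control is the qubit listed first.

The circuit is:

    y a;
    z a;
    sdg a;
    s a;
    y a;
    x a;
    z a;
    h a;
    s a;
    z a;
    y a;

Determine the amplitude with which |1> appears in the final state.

The amplitude on |1> is sqrt(2)*I/2.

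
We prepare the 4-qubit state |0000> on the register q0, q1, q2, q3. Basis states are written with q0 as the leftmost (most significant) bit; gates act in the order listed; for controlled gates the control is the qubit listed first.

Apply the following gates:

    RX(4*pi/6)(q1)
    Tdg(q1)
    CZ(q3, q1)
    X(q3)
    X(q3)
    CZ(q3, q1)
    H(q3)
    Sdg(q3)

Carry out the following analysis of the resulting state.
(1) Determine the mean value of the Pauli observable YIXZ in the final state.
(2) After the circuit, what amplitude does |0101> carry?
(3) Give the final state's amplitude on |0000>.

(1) The expectation value of YIXZ is 0. Key observation: steps 3-6 multiply out to the identity, so the circuit reduces to the remaining gates.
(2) The final state's coefficient on |0101> equals sqrt(6)*exp(3*I*pi/4)/4.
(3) The final state's coefficient on |0000> equals sqrt(2)/4.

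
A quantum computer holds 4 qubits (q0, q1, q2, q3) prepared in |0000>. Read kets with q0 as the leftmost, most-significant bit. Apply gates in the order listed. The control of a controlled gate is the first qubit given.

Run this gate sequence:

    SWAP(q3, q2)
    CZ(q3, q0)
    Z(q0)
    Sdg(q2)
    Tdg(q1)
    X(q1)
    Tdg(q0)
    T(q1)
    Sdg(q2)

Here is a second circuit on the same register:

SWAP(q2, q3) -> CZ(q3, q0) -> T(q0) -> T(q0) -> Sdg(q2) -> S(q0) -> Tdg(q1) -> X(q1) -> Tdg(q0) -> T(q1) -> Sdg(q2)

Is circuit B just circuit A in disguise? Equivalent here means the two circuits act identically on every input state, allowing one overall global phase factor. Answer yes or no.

Yes, they are equivalent — the unitaries differ by at most a global phase.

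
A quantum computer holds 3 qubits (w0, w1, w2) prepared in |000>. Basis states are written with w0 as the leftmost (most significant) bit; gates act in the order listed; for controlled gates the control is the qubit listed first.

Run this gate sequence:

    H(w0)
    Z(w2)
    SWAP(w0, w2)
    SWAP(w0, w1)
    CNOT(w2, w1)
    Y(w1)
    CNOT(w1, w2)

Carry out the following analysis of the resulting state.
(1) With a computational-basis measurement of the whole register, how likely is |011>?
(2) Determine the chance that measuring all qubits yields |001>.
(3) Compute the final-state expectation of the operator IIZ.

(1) Outcome |011> occurs with probability 1/2.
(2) Outcome |001> occurs with probability 1/2.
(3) The observable IIZ averages to -1.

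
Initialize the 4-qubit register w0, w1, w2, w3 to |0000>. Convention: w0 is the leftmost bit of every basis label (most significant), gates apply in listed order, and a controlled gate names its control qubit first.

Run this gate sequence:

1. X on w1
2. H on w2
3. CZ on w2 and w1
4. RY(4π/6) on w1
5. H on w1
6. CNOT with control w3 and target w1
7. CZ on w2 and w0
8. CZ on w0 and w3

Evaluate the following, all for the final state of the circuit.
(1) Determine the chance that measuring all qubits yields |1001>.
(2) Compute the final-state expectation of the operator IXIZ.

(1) The probability of measuring |1001> is 0.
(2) The observable IXIZ averages to 1/2.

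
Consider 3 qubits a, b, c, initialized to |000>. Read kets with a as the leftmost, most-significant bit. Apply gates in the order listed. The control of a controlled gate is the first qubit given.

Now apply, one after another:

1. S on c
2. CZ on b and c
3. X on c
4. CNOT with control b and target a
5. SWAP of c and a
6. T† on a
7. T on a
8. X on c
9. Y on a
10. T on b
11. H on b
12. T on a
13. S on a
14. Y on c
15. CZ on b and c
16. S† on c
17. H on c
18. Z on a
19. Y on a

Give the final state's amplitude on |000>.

The final state's coefficient on |000> equals 0.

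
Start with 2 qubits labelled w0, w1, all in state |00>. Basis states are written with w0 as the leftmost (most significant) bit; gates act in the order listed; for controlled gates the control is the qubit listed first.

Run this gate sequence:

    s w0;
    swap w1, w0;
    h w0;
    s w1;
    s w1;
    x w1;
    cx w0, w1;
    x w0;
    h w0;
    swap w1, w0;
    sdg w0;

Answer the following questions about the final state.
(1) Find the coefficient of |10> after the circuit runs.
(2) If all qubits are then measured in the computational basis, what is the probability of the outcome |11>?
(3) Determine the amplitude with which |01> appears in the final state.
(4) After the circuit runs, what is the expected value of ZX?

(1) |10> carries amplitude -I/2 in the final state.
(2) A full measurement returns |11> with probability 1/4.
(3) |01> carries amplitude 1/2 in the final state.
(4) In the final state, ZX has expectation 1.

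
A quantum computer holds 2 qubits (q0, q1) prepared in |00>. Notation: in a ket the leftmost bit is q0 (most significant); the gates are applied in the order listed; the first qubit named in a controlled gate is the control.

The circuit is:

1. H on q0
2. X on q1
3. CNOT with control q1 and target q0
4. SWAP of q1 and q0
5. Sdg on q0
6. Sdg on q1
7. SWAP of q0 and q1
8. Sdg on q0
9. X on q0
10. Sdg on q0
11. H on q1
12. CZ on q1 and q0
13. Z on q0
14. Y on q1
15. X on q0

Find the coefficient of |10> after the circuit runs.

The final state's coefficient on |10> equals -1/2.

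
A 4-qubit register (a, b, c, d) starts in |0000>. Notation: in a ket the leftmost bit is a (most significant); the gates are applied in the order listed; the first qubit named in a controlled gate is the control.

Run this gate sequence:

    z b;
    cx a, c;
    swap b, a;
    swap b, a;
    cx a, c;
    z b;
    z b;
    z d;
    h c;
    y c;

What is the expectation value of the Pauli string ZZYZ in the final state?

The expectation value of ZZYZ is 0.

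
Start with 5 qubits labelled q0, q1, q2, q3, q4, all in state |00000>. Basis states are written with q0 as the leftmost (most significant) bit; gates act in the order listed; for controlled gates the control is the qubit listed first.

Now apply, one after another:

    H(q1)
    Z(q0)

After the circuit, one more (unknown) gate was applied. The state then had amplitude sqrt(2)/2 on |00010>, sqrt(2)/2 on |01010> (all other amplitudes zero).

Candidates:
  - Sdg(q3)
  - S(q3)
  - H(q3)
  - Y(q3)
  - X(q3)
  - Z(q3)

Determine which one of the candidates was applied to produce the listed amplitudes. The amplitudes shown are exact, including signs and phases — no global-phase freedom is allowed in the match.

It was X(q3) that produced the state shown.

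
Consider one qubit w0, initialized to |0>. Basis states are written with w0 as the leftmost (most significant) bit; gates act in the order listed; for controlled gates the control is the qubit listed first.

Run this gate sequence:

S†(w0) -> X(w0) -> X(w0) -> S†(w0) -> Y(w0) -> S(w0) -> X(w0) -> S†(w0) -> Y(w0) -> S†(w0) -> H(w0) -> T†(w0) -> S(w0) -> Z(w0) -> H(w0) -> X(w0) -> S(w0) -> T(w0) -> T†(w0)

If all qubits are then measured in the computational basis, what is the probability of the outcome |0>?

A full measurement returns |0> with probability 1/2 - sqrt(2)/4.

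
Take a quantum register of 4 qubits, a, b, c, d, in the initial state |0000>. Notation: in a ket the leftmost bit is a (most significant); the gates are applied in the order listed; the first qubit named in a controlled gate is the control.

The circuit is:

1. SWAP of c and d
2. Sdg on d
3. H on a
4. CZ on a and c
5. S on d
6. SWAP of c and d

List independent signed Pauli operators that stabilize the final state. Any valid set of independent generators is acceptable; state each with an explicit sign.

The final state is stabilized by the group generated by +XIII, +IZII, +IIZI, +IIIZ; other independent generating sets are equally valid.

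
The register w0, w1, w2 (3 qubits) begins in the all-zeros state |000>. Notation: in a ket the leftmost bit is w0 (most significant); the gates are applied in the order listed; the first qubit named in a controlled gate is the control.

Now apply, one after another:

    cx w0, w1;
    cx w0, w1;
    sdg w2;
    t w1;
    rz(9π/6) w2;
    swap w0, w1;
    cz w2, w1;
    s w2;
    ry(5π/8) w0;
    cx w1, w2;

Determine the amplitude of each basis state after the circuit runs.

The final amplitudes are -exp(I*pi/4)*cos(5*pi/16) on |000>, -exp(I*pi/4)*sin(5*pi/16) on |100>, and 0 on every other basis state. Key observation: steps 1-2 multiply out to the identity, so the circuit reduces to the remaining gates.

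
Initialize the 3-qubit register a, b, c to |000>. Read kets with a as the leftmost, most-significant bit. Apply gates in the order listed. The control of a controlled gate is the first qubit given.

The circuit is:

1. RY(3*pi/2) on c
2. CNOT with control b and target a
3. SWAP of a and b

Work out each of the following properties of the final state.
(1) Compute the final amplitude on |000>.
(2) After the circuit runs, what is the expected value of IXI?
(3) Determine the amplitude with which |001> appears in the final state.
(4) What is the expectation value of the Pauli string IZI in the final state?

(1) The final state's coefficient on |000> equals -sqrt(2)/2.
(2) The observable IXI averages to 0.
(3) |001> carries amplitude sqrt(2)/2 in the final state.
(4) In the final state, IZI has expectation 1.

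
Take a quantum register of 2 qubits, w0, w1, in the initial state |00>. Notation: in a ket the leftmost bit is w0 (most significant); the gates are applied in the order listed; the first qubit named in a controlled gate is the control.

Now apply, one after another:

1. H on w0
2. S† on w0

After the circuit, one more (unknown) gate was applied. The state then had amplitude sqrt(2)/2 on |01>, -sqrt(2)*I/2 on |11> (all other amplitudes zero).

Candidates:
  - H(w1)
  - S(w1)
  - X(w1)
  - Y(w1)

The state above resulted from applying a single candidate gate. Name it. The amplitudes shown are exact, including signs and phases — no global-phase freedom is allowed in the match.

It was X(w1) that produced the state shown.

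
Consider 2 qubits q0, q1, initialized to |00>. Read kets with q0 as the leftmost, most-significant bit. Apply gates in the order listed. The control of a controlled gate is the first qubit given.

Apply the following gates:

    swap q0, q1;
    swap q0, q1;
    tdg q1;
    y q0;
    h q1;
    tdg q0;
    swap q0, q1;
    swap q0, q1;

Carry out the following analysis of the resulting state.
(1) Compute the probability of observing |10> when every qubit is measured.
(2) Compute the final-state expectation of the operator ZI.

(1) A full measurement returns |10> with probability 1/2.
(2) In the final state, ZI has expectation -1.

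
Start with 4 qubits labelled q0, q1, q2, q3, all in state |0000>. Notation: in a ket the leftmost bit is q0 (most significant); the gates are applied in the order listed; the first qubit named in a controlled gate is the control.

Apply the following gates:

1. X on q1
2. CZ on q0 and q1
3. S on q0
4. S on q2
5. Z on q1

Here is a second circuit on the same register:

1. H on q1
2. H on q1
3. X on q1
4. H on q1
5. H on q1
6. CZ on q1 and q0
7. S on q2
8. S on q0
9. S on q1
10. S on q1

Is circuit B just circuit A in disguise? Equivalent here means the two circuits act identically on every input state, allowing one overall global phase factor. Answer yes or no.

Yes: on every input state the two circuits agree up to one overall phase factor.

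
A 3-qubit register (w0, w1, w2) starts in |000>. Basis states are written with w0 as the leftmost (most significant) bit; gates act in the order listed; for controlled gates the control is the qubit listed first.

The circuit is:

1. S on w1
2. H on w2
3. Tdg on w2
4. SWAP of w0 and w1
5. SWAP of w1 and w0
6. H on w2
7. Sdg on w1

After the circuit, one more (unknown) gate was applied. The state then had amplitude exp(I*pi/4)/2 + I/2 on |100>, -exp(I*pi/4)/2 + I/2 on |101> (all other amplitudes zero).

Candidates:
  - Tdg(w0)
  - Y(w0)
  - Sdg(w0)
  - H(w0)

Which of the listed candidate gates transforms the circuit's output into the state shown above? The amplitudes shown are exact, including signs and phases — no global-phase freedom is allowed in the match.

It was Y(w0) that produced the state shown.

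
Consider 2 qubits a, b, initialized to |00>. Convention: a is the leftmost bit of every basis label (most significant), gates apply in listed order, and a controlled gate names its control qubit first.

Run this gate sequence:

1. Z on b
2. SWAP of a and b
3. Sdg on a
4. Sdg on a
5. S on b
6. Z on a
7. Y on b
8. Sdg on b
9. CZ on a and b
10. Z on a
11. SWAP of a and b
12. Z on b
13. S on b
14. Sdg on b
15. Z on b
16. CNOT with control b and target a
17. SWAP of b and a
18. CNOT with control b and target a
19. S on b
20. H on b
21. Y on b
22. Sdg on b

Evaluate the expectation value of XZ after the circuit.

The observable XZ averages to 0.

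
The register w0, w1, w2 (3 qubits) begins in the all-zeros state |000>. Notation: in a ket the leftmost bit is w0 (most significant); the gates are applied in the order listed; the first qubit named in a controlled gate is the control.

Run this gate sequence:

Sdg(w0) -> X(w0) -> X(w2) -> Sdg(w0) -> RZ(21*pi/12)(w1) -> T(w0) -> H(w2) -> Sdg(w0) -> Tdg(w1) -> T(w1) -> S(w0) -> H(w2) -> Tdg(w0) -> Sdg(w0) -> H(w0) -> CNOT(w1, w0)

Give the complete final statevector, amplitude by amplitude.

The final amplitudes are sqrt(2)*exp(I*pi/8)/2 on |001>, -sqrt(2)*exp(I*pi/8)/2 on |101>, and 0 on every other basis state. Key observation: gates 6-13 undo each other exactly, leaving only the rest of the circuit to track.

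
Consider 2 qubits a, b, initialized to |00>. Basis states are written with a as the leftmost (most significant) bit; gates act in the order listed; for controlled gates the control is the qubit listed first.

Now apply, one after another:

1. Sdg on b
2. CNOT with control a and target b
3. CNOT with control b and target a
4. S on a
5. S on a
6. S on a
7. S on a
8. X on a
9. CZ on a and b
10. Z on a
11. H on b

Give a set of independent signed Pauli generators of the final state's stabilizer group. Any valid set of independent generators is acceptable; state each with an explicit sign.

One valid set of independent stabilizer generators is +IX, -ZI (any independent generating set of the same group is equally correct). Key observation: the block from step 4 through step 7 cancels to the identity and can be dropped.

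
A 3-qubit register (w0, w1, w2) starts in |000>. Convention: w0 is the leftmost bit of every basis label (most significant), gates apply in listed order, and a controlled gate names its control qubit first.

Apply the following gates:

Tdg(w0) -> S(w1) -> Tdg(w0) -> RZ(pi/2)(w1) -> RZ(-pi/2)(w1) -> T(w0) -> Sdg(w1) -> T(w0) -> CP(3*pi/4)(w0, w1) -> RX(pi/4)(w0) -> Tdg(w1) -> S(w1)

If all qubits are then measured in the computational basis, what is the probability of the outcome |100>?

Outcome |100> occurs with probability 1/2 - sqrt(2)/4. Key observation: steps 1-8 multiply out to the identity, so the circuit reduces to the remaining gates.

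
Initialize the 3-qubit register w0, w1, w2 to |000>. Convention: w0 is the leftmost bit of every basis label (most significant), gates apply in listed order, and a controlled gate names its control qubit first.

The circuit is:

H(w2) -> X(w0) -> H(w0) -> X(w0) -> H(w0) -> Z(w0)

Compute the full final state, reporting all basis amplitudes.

After the circuit, the state carries amplitude sqrt(2)/2 on |100>, sqrt(2)/2 on |101>, and 0 on every other basis state. Key observation: gates 3-6 undo each other exactly, leaving only the rest of the circuit to track.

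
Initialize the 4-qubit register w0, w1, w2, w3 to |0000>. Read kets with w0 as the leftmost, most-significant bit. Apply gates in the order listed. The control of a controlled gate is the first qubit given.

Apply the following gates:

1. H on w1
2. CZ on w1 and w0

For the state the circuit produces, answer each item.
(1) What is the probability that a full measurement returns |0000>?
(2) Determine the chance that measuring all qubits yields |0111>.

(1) The probability of measuring |0000> is 1/2.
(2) The probability of measuring |0111> is 0.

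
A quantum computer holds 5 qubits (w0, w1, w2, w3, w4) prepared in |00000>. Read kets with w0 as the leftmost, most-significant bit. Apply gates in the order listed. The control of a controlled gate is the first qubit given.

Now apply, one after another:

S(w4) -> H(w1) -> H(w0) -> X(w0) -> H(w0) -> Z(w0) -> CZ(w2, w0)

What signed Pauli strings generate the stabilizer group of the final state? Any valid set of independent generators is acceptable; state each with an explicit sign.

One valid set of independent stabilizer generators is +IXIII, +ZIIII, +IIZII, +IIIZI, +IIIIZ (any independent generating set of the same group is equally correct). Key observation: steps 3-6 multiply out to the identity, so the circuit reduces to the remaining gates.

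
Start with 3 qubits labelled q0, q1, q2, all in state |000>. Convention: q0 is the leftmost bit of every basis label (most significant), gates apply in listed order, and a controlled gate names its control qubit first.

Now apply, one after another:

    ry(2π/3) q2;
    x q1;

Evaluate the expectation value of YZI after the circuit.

In the final state, YZI has expectation 0.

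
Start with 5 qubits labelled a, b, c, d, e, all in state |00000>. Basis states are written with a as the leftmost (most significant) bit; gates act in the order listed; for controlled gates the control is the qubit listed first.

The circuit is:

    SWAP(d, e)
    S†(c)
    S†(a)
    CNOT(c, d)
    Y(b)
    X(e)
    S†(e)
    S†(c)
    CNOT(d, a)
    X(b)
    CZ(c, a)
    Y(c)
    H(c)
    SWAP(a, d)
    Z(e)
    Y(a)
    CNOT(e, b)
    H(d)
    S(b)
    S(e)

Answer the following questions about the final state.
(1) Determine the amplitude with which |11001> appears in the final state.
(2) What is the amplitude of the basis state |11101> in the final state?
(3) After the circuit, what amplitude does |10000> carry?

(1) The final state's coefficient on |11001> equals -1/2.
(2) The amplitude on |11101> is 1/2.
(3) The final state's coefficient on |10000> equals 0.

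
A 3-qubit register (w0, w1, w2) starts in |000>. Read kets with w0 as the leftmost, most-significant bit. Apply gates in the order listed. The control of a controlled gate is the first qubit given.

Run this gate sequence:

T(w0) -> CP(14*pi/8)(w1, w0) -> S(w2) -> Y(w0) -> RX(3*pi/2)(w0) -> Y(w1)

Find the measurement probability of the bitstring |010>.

Outcome |010> occurs with probability 1/2.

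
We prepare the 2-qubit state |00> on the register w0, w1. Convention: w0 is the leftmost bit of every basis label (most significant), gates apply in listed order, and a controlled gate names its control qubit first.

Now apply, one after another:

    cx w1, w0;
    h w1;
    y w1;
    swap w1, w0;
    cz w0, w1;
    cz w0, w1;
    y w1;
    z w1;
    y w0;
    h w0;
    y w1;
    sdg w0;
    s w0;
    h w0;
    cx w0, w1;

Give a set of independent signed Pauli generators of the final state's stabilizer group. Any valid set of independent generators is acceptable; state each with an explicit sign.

One valid set of independent stabilizer generators is +XX, +ZZ (any independent generating set of the same group is equally correct).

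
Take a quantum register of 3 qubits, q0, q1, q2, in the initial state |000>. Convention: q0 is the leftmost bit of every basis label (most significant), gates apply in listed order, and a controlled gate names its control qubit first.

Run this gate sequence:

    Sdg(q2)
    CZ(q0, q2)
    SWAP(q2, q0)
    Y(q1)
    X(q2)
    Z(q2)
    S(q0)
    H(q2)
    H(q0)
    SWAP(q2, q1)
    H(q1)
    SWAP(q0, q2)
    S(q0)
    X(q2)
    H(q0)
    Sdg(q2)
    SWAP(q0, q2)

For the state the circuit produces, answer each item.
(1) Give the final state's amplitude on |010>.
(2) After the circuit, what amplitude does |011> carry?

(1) The final state's coefficient on |010> equals 1/2.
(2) The amplitude on |011> is -1/2.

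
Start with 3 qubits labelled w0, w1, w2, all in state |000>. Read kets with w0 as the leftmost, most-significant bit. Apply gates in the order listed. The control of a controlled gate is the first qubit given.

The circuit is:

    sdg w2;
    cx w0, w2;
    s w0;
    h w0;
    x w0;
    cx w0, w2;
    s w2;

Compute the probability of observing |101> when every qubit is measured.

Outcome |101> occurs with probability 1/2.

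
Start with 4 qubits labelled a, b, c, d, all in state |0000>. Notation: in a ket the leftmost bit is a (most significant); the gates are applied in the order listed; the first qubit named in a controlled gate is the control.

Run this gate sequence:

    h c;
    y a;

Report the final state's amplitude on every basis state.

The final amplitudes are sqrt(2)*I/2 on |1000>, sqrt(2)*I/2 on |1010>, and 0 on every other basis state.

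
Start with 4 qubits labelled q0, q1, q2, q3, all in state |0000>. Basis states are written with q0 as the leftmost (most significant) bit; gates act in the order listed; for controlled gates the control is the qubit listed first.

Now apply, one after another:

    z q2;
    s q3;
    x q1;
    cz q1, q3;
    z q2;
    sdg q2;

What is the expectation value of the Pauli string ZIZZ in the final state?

The observable ZIZZ averages to 1.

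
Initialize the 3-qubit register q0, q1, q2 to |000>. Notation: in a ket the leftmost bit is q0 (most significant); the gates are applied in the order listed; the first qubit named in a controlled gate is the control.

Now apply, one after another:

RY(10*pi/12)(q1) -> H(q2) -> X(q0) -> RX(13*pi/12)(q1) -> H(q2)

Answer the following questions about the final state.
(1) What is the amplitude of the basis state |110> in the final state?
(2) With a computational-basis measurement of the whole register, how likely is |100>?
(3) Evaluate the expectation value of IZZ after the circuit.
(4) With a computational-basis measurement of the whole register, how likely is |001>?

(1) The final state's coefficient on |110> equals (1 - I)*(-sqrt(6*sqrt(2) + 12) + sqrt(12 - 6*sqrt(2)) + (1 - 2*I)*sqrt(2*sqrt(2) + 4) + (1 + 2*I)*sqrt(4 - 2*sqrt(2)))/16.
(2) A full measurement returns |100> with probability sqrt(6)/16 + 3*sqrt(2)/16 + 1/2.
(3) The expectation value of IZZ is sqrt(6)/8 + 3*sqrt(2)/8.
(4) Outcome |001> occurs with probability 0.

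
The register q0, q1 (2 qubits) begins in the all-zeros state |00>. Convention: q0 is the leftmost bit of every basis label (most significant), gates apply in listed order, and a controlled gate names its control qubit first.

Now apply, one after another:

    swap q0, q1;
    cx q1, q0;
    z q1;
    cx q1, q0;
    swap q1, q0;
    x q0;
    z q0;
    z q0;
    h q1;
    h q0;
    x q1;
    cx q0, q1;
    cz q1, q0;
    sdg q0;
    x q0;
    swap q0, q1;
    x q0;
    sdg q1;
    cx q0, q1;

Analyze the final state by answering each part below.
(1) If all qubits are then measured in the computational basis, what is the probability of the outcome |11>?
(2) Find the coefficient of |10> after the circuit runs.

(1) Outcome |11> occurs with probability 1/4.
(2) The final state's coefficient on |10> equals -I/2.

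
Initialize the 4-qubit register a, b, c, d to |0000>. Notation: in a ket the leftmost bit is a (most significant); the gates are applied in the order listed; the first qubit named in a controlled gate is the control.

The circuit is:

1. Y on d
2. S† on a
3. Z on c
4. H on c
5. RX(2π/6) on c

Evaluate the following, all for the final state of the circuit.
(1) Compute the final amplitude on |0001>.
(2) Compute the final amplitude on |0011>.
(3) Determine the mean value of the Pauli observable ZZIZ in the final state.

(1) |0001> carries amplitude sqrt(2)/4 + sqrt(6)*I/4 in the final state.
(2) The final state's coefficient on |0011> equals sqrt(2)/4 + sqrt(6)*I/4.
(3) The expectation value of ZZIZ is -1.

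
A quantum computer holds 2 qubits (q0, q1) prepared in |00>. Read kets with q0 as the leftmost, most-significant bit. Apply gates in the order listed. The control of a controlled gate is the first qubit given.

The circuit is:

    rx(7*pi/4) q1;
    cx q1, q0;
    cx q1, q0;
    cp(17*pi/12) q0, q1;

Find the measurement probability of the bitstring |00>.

The probability of measuring |00> is sqrt(2)/4 + 1/2. Key observation: steps 2-3 multiply out to the identity, so the circuit reduces to the remaining gates.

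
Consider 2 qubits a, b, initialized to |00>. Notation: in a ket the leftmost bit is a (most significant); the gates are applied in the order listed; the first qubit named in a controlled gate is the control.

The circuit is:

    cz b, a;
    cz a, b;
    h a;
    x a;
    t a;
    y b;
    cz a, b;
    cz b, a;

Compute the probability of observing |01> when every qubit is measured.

The probability of measuring |01> is 1/2.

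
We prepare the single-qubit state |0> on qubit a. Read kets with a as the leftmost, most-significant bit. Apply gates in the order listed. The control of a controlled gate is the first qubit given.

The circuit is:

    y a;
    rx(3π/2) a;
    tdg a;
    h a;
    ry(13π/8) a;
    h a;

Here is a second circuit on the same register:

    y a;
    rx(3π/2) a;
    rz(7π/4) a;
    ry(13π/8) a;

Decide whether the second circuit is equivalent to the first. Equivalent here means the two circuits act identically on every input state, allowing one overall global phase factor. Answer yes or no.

No, they are not equivalent — no single phase factor reconciles the two unitaries.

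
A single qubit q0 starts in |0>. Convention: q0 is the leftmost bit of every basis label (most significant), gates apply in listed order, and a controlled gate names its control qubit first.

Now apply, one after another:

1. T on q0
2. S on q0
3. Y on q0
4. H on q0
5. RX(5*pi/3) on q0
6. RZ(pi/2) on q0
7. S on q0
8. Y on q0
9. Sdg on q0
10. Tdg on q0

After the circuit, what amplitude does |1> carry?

The amplitude on |1> is -sqrt(6)/4 + sqrt(2)*I/4.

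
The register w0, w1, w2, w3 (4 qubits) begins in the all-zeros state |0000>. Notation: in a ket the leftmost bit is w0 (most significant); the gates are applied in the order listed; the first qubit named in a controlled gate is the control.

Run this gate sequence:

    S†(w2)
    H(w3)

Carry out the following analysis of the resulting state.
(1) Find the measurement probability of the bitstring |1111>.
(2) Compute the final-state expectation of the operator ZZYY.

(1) The probability of measuring |1111> is 0.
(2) In the final state, ZZYY has expectation 0.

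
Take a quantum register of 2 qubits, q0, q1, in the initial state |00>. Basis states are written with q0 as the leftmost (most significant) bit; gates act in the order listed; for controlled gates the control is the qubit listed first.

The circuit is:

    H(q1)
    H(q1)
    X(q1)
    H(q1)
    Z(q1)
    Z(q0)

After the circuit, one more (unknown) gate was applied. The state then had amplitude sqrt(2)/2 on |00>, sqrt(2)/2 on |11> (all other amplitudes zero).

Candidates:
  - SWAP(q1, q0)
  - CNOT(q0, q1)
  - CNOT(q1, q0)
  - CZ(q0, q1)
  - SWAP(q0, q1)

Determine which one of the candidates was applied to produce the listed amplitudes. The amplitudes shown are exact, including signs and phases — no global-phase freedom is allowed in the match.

It was CNOT(q1, q0) that produced the state shown.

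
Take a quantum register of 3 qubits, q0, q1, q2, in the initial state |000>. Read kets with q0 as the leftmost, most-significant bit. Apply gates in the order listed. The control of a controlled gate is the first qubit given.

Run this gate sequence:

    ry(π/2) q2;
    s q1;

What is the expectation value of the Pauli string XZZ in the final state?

The observable XZZ averages to 0.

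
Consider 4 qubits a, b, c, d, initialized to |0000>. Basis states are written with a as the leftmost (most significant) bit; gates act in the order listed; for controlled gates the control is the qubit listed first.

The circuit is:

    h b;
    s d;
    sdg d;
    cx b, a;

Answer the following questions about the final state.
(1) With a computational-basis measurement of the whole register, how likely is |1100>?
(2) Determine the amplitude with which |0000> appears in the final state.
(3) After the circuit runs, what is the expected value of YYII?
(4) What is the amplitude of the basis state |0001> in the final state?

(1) Outcome |1100> occurs with probability 1/2. Key observation: the block from step 2 through step 3 cancels to the identity and can be dropped.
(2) The amplitude on |0000> is sqrt(2)/2.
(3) In the final state, YYII has expectation -1.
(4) The final state's coefficient on |0001> equals 0.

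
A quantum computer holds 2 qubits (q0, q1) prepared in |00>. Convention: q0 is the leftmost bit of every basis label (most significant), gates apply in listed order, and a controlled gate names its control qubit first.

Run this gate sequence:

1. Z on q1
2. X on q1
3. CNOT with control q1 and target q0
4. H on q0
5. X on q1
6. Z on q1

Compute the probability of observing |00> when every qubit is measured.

The probability of measuring |00> is 1/2.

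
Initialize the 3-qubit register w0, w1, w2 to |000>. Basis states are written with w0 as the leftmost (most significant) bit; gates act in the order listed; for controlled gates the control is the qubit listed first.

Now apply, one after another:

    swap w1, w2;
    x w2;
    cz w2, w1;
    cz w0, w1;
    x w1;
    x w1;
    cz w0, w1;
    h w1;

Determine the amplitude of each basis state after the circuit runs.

The final amplitudes are sqrt(2)/2 on |001>, sqrt(2)/2 on |011>, and 0 on every other basis state.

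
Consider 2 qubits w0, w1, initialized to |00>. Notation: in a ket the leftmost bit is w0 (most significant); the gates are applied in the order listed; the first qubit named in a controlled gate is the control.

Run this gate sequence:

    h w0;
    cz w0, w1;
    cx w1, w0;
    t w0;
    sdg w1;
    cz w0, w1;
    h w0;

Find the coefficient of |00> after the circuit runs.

The final state's coefficient on |00> equals 1/2 + exp(I*pi/4)/2.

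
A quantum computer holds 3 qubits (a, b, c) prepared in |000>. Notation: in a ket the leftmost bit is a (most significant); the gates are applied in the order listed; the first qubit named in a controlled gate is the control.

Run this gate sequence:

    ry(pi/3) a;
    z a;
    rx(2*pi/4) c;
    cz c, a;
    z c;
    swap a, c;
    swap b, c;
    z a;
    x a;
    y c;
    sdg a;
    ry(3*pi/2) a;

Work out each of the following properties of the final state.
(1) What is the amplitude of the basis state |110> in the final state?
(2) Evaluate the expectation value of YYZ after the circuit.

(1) The amplitude on |110> is 0.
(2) In the final state, YYZ has expectation -sqrt(3)/2.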